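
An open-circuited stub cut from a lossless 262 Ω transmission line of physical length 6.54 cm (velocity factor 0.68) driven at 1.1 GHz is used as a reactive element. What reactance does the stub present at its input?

λ = v/f = 0.68·c / 1.1 GHz = 0.185 m
βl = 2π·l/λ = 2π × 0.353 = 127°
tan(βl) = -1.33
For an open-circuited stub, Z_in = −jZ_0·cot(βl) = −jZ_0/tan(βl)

X_in ≈ 197 Ω (inductive)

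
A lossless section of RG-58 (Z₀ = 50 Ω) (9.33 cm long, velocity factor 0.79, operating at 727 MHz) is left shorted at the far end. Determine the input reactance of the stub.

X_in ≈ -216 Ω (capacitive)

λ = v/f = 0.79·c / 727 MHz = 0.326 m
βl = 2π·l/λ = 2π × 0.286 = 103°
tan(βl) = -4.32
For a shorted stub, Z_in = jZ_0·tan(βl)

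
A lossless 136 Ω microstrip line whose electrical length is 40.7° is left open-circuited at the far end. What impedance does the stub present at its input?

tan(βl) = 0.86
For an open-circuited stub, Z_in = −jZ_0·cot(βl) = −jZ_0/tan(βl)

Z_in ≈ −j158 Ω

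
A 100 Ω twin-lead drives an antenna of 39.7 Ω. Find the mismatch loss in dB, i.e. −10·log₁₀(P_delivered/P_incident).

Γ = (39.7 − 100)/(39.7 + 100) = -0.432
|Γ|² = 0.186, so P_del/P_inc = 1 − |Γ|² = 0.814
ML = −10·log₁₀(1 − |Γ|²)

mismatch loss ≈ 0.895 dB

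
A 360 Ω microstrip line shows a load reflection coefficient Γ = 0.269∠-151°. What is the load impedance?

Z_L ≈ 216 − j60.9 Ω

Z_L = Z_0·(1 + Γ)/(1 − Γ) = 360·(0.765 − j0.13)/(1.24 + j0.13)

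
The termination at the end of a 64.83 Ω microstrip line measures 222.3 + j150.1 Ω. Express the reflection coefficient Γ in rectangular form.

Γ ≈ 0.645 + j0.185

Γ = (Z_L − Z_0)/(Z_L + Z_0) = (157.5 + j150.1)/(287.1 + j150.1)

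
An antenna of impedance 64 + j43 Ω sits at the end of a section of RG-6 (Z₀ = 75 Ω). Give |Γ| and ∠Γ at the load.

Γ ≈ 0.305 ∠ 87.2°

Γ = (Z_L − Z_0)/(Z_L + Z_0) = (-11 + j43)/(139 + j43)
|Γ| = 44.4/145 = 0.305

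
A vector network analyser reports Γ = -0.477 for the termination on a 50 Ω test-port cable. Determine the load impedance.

Z_L ≈ 17.7 Ω

Z_L = Z_0·(1 + Γ)/(1 − Γ) = 50·(0.523)/(1.48)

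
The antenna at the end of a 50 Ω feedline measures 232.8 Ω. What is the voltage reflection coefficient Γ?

Γ = (Z_L − Z_0)/(Z_L + Z_0) = (232.8 − 50)/(232.8 + 50) = 182.8/282.8

Γ = 0.646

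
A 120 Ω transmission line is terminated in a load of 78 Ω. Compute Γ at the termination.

Γ = (Z_L − Z_0)/(Z_L + Z_0) = (78 − 120)/(78 + 120) = -42/198

Γ = -0.212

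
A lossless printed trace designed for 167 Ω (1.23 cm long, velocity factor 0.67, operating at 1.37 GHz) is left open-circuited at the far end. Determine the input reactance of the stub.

λ = v/f = 0.67·c / 1.37 GHz = 0.147 m
βl = 2π·l/λ = 2π × 0.0838 = 30.2°
tan(βl) = 0.582
For an open-circuited stub, Z_in = −jZ_0·cot(βl) = −jZ_0/tan(βl)

X_in ≈ -287 Ω (capacitive)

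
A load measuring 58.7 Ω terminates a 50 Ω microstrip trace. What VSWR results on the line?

VSWR ≈ 1.17

For a purely resistive load, VSWR = R_L/Z_0 or Z_0/R_L (whichever > 1) = 58.7/50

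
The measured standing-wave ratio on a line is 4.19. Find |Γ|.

|Γ| = (S − 1)/(S + 1) = (4.19 − 1)/(4.19 + 1) = 3.19/5.19

|Γ| ≈ 0.615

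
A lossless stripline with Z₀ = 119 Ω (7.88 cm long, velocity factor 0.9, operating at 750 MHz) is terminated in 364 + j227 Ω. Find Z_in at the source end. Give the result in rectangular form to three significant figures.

Z_in ≈ 30.8 − j40.8 Ω

λ = v/f = 0.9·c / 750 MHz = 0.36 m
βl = 2π·l/λ = 2π × 0.219 = 78.8°
tan(βl) = tan(78.8°) = 5.05
Z_in = Z_0·(Z_L + jZ_0·tanβl)/(Z_0 + jZ_L·tanβl)
     = 119·(364 + j828)/(-1030 + j1840)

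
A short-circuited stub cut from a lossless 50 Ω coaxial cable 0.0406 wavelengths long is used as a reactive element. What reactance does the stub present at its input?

βl = 2π × 0.0406 = 14.6°
tan(βl) = 0.261
For a short-circuited stub, Z_in = jZ_0·tan(βl)

X_in ≈ 13 Ω (inductive)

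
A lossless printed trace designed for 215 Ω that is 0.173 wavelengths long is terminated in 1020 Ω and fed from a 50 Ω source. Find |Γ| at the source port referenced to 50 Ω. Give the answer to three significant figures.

βl = 2π × 0.173 = 62.3°
tan(βl) = 1.9
Z_in = Z_0·(Z_L + jZ_0·tanβl)/(Z_0 + jZ_L·tanβl) = 57.1 − j107 Ω
Γ_s = (Z_in − Z_s)/(Z_in + Z_s) = (7.13 − j107)/(107 − j107), |Γ_s| = 0.707

|Γ| ≈ 0.707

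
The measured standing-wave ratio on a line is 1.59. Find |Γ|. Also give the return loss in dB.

|Γ| = (S − 1)/(S + 1) = (1.59 − 1)/(1.59 + 1) = 0.59/2.59
RL = −20·log₁₀|Γ| = −20·log₁₀(0.228)

|Γ| ≈ 0.228; return loss ≈ 12.8 dB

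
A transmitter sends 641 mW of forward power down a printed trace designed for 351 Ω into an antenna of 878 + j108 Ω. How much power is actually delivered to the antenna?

P_delivered ≈ 519 mW

|Γ| = |(527 + j108)/(1229 + j108)| = 0.436
|Γ|² = 0.19
P_refl = |Γ|²·P_inc = 122 mW, P_del = (1 − |Γ|²)·P_inc = 519 mW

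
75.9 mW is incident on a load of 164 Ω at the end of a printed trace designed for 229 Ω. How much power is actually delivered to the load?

P_delivered ≈ 73.8 mW

Γ = (164 − 229)/(164 + 229) = -0.165
|Γ|² = 0.0274
P_refl = |Γ|²·P_inc = 2.08 mW, P_del = (1 − |Γ|²)·P_inc = 73.8 mW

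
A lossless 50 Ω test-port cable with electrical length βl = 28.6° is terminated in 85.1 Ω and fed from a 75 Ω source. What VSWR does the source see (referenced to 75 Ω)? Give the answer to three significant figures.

VSWR ≈ 1.61

tan(βl) = 0.545
Z_in = Z_0·(Z_L + jZ_0·tanβl)/(Z_0 + jZ_L·tanβl) = 59.3 − j27.8 Ω
Γ_s = (Z_in − Z_s)/(Z_in + Z_s) = (-15.7 − j27.8)/(134 − j27.8), |Γ_s| = 0.233
VSWR = (1 + |Γ_s|)/(1 − |Γ_s|)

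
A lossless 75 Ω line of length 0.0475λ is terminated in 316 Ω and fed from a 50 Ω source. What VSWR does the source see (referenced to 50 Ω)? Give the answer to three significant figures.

βl = 2π × 0.0475 = 17.1°
tan(βl) = 0.308
Z_in = Z_0·(Z_L + jZ_0·tanβl)/(Z_0 + jZ_L·tanβl) = 129 − j144 Ω
Γ_s = (Z_in − Z_s)/(Z_in + Z_s) = (79.1 − j144)/(179 − j144), |Γ_s| = 0.715
VSWR = (1 + |Γ_s|)/(1 − |Γ_s|)

VSWR ≈ 6.03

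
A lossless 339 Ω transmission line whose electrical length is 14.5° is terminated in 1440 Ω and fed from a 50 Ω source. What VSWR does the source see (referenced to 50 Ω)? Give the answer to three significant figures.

VSWR ≈ 27.1

tan(βl) = 0.259
Z_in = Z_0·(Z_L + jZ_0·tanβl)/(Z_0 + jZ_L·tanβl) = 696 − j677 Ω
Γ_s = (Z_in − Z_s)/(Z_in + Z_s) = (646 − j677)/(746 − j677), |Γ_s| = 0.929
VSWR = (1 + |Γ_s|)/(1 − |Γ_s|)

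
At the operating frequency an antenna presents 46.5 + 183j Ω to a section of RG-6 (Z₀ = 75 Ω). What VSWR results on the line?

Γ = (Z_L − Z_0)/(Z_L + Z_0) = (-28.5 + j183)/(121.5 + j183)
|Γ| = 185/220 = 0.843
VSWR = (1 + |Γ|)/(1 − |Γ|) = 1.84/0.157

VSWR ≈ 11.8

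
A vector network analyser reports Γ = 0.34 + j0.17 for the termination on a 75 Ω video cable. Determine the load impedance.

Z_L = Z_0·(1 + Γ)/(1 − Γ) = 75·(1.34 + j0.17)/(0.66 − j0.17)

Z_L ≈ 138 + j54.9 Ω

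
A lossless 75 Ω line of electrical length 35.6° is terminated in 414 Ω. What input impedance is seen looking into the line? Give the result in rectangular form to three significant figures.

Z_in ≈ 37.7 − j95.2 Ω

tan(βl) = tan(35.6°) = 0.716
Z_in = Z_0·(Z_L + jZ_0·tanβl)/(Z_0 + jZ_L·tanβl)
     = 75·(414 + j53.7)/(75 + j296)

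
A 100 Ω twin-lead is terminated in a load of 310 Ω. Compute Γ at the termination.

Γ = 0.512

Γ = (Z_L − Z_0)/(Z_L + Z_0) = (310 − 100)/(310 + 100) = 210/410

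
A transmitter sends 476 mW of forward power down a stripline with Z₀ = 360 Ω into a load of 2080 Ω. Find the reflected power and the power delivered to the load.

P_reflected ≈ 237 mW; P_delivered ≈ 239 mW

Γ = (2080 − 360)/(2080 + 360) = 0.705
|Γ|² = 0.497
P_refl = |Γ|²·P_inc = 237 mW, P_del = (1 − |Γ|²)·P_inc = 239 mW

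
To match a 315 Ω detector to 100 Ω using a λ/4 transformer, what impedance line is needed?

Z_qwt ≈ 177 Ω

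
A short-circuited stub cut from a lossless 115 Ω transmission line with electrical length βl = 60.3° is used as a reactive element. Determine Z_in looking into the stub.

Z_in ≈ +j202 Ω

tan(βl) = 1.75
For a short-circuited stub, Z_in = jZ_0·tan(βl)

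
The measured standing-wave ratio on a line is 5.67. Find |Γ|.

|Γ| ≈ 0.7

|Γ| = (S − 1)/(S + 1) = (5.67 − 1)/(5.67 + 1) = 4.67/6.67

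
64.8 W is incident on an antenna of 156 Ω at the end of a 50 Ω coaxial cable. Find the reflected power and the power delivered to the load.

P_reflected ≈ 17.2 W; P_delivered ≈ 47.6 W

Γ = (156 − 50)/(156 + 50) = 0.515
|Γ|² = 0.265
P_refl = |Γ|²·P_inc = 17.2 W, P_del = (1 − |Γ|²)·P_inc = 47.6 W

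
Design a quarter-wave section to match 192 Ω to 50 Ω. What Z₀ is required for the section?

Z_qwt = √(Z_0·R_L) = √(50 × 192) = √9600

Z_qwt ≈ 98 Ω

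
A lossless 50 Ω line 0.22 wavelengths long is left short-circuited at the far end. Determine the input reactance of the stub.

X_in ≈ 262 Ω (inductive)

βl = 2π × 0.22 = 79.2°
tan(βl) = 5.24
For a short-circuited stub, Z_in = jZ_0·tan(βl)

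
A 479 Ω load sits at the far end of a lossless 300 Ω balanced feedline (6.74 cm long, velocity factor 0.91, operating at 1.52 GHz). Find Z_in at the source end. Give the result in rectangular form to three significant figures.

λ = v/f = 0.91·c / 1.52 GHz = 0.18 m
βl = 2π·l/λ = 2π × 0.375 = 135°
tan(βl) = tan(135°) = -0.997
Z_in = Z_0·(Z_L + jZ_0·tanβl)/(Z_0 + jZ_L·tanβl)
     = 300·(479 − j299)/(300 − j477)

Z_in ≈ 270 + j131 Ω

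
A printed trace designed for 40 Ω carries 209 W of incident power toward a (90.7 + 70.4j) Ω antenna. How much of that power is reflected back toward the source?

P_reflected ≈ 71.4 W

|Γ| = |(50.7 + j70.4)/(130.7 + j70.4)| = 0.584
|Γ|² = 0.342
P_refl = |Γ|²·P_inc = 71.4 W, P_del = (1 − |Γ|²)·P_inc = 138 W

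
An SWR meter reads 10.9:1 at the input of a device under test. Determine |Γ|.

|Γ| ≈ 0.832

|Γ| = (S − 1)/(S + 1) = (10.9 − 1)/(10.9 + 1) = 9.9/11.9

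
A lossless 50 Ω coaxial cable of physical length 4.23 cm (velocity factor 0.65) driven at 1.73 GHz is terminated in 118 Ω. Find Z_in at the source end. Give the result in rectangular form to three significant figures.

Z_in ≈ 36 + j34.9 Ω

λ = v/f = 0.65·c / 1.73 GHz = 0.113 m
βl = 2π·l/λ = 2π × 0.375 = 135°
tan(βl) = tan(135°) = -0.997
Z_in = Z_0·(Z_L + jZ_0·tanβl)/(Z_0 + jZ_L·tanβl)
     = 50·(118 − j49.8)/(50 − j118)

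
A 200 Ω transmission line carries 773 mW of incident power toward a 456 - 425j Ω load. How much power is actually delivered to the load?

P_delivered ≈ 462 mW

|Γ| = |(256 − j425)/(656 − j425)| = 0.635
|Γ|² = 0.403
P_refl = |Γ|²·P_inc = 311 mW, P_del = (1 − |Γ|²)·P_inc = 462 mW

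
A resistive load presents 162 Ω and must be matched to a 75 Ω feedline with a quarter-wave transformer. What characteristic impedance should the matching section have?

Z_qwt ≈ 110 Ω

Z_qwt = √(Z_0·R_L) = √(75 × 162) = √12150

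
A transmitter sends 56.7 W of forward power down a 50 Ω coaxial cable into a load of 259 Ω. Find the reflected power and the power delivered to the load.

Γ = (259 − 50)/(259 + 50) = 0.676
|Γ|² = 0.457
P_refl = |Γ|²·P_inc = 25.9 W, P_del = (1 − |Γ|²)·P_inc = 30.8 W

P_reflected ≈ 25.9 W; P_delivered ≈ 30.8 W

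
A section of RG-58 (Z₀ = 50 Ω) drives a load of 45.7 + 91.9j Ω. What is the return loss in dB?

RL ≈ 3.18 dB

Γ = (-4.3 + j91.9)/(95.7 + j91.9), |Γ| = 0.693
RL = −20·log₁₀|Γ| = −20·log₁₀(0.693)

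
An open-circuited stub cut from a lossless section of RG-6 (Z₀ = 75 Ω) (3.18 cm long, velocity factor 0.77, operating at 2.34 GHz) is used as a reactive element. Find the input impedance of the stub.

Z_in ≈ +j36.5 Ω

λ = v/f = 0.77·c / 2.34 GHz = 0.0987 m
βl = 2π·l/λ = 2π × 0.322 = 116°
tan(βl) = -2.05
For an open-circuited stub, Z_in = −jZ_0·cot(βl) = −jZ_0/tan(βl)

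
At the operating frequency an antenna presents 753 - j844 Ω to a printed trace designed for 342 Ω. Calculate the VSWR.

VSWR ≈ 5.23

Γ = (Z_L − Z_0)/(Z_L + Z_0) = (411 − j844)/(1095 − j844)
|Γ| = 939/1380 = 0.679
VSWR = (1 + |Γ|)/(1 − |Γ|) = 1.68/0.321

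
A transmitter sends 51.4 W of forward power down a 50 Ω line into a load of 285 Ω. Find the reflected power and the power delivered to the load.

Γ = (285 − 50)/(285 + 50) = 0.701
|Γ|² = 0.492
P_refl = |Γ|²·P_inc = 25.3 W, P_del = (1 − |Γ|²)·P_inc = 26.1 W

P_reflected ≈ 25.3 W; P_delivered ≈ 26.1 W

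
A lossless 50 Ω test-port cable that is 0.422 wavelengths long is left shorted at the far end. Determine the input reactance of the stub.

βl = 2π × 0.422 = 152°
tan(βl) = -0.534
For a shorted stub, Z_in = jZ_0·tan(βl)

X_in ≈ -26.7 Ω (capacitive)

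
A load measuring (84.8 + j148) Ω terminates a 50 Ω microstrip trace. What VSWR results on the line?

Γ = (Z_L − Z_0)/(Z_L + Z_0) = (34.8 + j148)/(134.8 + j148)
|Γ| = 152/200 = 0.759
VSWR = (1 + |Γ|)/(1 − |Γ|) = 1.76/0.241

VSWR ≈ 7.31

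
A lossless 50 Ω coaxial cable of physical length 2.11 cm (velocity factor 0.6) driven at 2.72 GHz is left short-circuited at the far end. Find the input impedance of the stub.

λ = v/f = 0.6·c / 2.72 GHz = 0.0662 m
βl = 2π·l/λ = 2π × 0.319 = 115°
tan(βl) = -2.17
For a short-circuited stub, Z_in = jZ_0·tan(βl)

Z_in ≈ −j108 Ω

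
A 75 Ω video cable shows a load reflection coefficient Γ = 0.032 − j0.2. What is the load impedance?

Z_L = Z_0·(1 + Γ)/(1 − Γ) = 75·(1.03 − j0.2)/(0.968 + j0.2)

Z_L ≈ 73.6 − j30.7 Ω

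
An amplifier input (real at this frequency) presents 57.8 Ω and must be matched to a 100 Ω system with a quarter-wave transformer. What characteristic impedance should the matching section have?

Z_qwt = √(Z_0·R_L) = √(100 × 57.8) = √5780

Z_qwt ≈ 76 Ω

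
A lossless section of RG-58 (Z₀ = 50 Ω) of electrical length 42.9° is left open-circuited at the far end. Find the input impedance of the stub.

tan(βl) = 0.929
For an open-circuited stub, Z_in = −jZ_0·cot(βl) = −jZ_0/tan(βl)

Z_in ≈ −j53.8 Ω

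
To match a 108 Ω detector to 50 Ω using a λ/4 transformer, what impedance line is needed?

Z_qwt = √(Z_0·R_L) = √(50 × 108) = √5400

Z_qwt ≈ 73.5 Ω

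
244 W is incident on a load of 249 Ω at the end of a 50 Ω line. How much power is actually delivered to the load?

Γ = (249 − 50)/(249 + 50) = 0.666
|Γ|² = 0.443
P_refl = |Γ|²·P_inc = 108 W, P_del = (1 − |Γ|²)·P_inc = 136 W

P_delivered ≈ 136 W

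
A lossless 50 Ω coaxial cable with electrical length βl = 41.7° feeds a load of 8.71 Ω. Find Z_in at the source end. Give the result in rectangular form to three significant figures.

tan(βl) = tan(41.7°) = 0.891
Z_in = Z_0·(Z_L + jZ_0·tanβl)/(Z_0 + jZ_L·tanβl)
     = 50·(8.71 + j44.5)/(50 + j7.76)

Z_in ≈ 15.3 + j42.2 Ω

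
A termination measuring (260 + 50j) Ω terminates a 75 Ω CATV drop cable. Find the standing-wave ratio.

Γ = (Z_L − Z_0)/(Z_L + Z_0) = (185 + j50)/(335 + j50)
|Γ| = 192/339 = 0.566
VSWR = (1 + |Γ|)/(1 − |Γ|) = 1.57/0.434

VSWR ≈ 3.61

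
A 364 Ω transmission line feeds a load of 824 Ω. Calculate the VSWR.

VSWR ≈ 2.26

For a purely resistive load, VSWR = R_L/Z_0 or Z_0/R_L (whichever > 1) = 824/364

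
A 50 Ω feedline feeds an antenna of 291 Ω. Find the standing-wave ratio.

VSWR ≈ 5.82

For a purely resistive load, VSWR = R_L/Z_0 or Z_0/R_L (whichever > 1) = 291/50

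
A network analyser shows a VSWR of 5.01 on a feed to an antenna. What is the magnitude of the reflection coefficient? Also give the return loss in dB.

|Γ| ≈ 0.667; return loss ≈ 3.51 dB

|Γ| = (S − 1)/(S + 1) = (5.01 − 1)/(5.01 + 1) = 4.01/6.01
RL = −20·log₁₀|Γ| = −20·log₁₀(0.667)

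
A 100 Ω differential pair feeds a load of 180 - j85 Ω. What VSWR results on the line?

VSWR ≈ 2.33

Γ = (Z_L − Z_0)/(Z_L + Z_0) = (80 − j85)/(280 − j85)
|Γ| = 117/293 = 0.399
VSWR = (1 + |Γ|)/(1 − |Γ|) = 1.4/0.601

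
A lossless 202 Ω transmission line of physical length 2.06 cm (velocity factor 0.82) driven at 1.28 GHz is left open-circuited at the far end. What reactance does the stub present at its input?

X_in ≈ -253 Ω (capacitive)

λ = v/f = 0.82·c / 1.28 GHz = 0.192 m
βl = 2π·l/λ = 2π × 0.107 = 38.6°
tan(βl) = 0.798
For an open-circuited stub, Z_in = −jZ_0·cot(βl) = −jZ_0/tan(βl)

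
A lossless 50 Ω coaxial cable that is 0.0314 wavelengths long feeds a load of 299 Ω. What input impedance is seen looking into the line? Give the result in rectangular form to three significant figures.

βl = 2π × 0.0314 = 11.3°
tan(βl) = tan(11.3°) = 0.2
Z_in = Z_0·(Z_L + jZ_0·tanβl)/(Z_0 + jZ_L·tanβl)
     = 50·(299 + j9.99)/(50 + j59.8)

Z_in ≈ 128 − j143 Ω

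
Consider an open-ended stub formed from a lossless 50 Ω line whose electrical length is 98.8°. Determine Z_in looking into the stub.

Z_in ≈ +j7.74 Ω

tan(βl) = -6.46
For an open-ended stub, Z_in = −jZ_0·cot(βl) = −jZ_0/tan(βl)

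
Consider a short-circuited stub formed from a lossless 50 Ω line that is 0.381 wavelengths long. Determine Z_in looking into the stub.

Z_in ≈ −j46.4 Ω

βl = 2π × 0.381 = 137°
tan(βl) = -0.927
For a short-circuited stub, Z_in = jZ_0·tan(βl)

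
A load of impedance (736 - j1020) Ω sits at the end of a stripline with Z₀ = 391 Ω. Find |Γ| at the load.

|Γ| ≈ 0.708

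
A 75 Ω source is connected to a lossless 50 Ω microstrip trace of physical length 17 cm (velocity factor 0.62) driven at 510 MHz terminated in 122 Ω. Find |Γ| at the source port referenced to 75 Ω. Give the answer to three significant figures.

λ = v/f = 0.62·c / 510 MHz = 0.365 m
βl = 2π·l/λ = 2π × 0.466 = 168°
tan(βl) = -0.216
Z_in = Z_0·(Z_L + jZ_0·tanβl)/(Z_0 + jZ_L·tanβl) = 99.9 + j41.9 Ω
Γ_s = (Z_in − Z_s)/(Z_in + Z_s) = (24.9 + j41.9)/(175 + j41.9), |Γ_s| = 0.271

|Γ| ≈ 0.271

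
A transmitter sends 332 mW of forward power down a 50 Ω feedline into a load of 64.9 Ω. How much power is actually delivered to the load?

Γ = (64.9 − 50)/(64.9 + 50) = 0.13
|Γ|² = 0.0168
P_refl = |Γ|²·P_inc = 5.58 mW, P_del = (1 − |Γ|²)·P_inc = 326 mW

P_delivered ≈ 326 mW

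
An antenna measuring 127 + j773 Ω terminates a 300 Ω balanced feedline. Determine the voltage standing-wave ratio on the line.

VSWR ≈ 18.4

Γ = (Z_L − Z_0)/(Z_L + Z_0) = (-173 + j773)/(427 + j773)
|Γ| = 792/883 = 0.897
VSWR = (1 + |Γ|)/(1 − |Γ|) = 1.9/0.103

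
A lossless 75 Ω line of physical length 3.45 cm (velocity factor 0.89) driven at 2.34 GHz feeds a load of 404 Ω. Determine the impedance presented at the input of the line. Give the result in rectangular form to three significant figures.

Z_in ≈ 15.5 + j24.6 Ω

λ = v/f = 0.89·c / 2.34 GHz = 0.114 m
βl = 2π·l/λ = 2π × 0.302 = 109°
tan(βl) = tan(109°) = -2.93
Z_in = Z_0·(Z_L + jZ_0·tanβl)/(Z_0 + jZ_L·tanβl)
     = 75·(404 − j220)/(75 − j1180)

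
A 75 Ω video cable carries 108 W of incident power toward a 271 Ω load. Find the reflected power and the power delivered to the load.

Γ = (271 − 75)/(271 + 75) = 0.566
|Γ|² = 0.321
P_refl = |Γ|²·P_inc = 34.7 W, P_del = (1 − |Γ|²)·P_inc = 73.3 W

P_reflected ≈ 34.7 W; P_delivered ≈ 73.3 W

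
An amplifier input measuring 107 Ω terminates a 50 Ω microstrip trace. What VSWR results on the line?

VSWR ≈ 2.14

Γ = (107 − 50)/(107 + 50) = 0.363
VSWR = (1 + 0.363)/(1 − 0.363)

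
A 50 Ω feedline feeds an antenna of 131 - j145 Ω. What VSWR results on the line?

VSWR ≈ 6.05

Γ = (Z_L − Z_0)/(Z_L + Z_0) = (81 − j145)/(181 − j145)
|Γ| = 166/232 = 0.716
VSWR = (1 + |Γ|)/(1 − |Γ|) = 1.72/0.284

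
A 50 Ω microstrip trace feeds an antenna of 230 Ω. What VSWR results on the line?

For a purely resistive load, VSWR = R_L/Z_0 or Z_0/R_L (whichever > 1) = 230/50

VSWR ≈ 4.6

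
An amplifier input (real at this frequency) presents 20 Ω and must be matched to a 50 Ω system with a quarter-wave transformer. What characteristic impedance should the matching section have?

Z_qwt ≈ 31.6 Ω

Z_qwt = √(Z_0·R_L) = √(50 × 20) = √1000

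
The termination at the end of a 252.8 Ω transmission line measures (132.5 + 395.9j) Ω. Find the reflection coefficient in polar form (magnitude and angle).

Γ = (Z_L − Z_0)/(Z_L + Z_0) = (-120.3 + j395.9)/(385.3 + j395.9)
|Γ| = 414/552 = 0.749

Γ ≈ 0.749 ∠ 61.1°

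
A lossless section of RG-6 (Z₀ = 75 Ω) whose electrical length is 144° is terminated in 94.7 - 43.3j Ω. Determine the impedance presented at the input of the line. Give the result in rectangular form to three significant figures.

tan(βl) = tan(144°) = -0.727
Z_in = Z_0·(Z_L + jZ_0·tanβl)/(Z_0 + jZ_L·tanβl)
     = 75·(94.7 − j97.8)/(43.5 − j68.8)

Z_in ≈ 123 + j25.5 Ω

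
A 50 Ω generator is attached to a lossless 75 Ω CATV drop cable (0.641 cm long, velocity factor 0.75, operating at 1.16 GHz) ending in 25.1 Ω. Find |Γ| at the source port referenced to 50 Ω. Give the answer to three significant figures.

|Γ| ≈ 0.358

λ = v/f = 0.75·c / 1.16 GHz = 0.194 m
βl = 2π·l/λ = 2π × 0.033 = 11.9°
tan(βl) = 0.211
Z_in = Z_0·(Z_L + jZ_0·tanβl)/(Z_0 + jZ_L·tanβl) = 26.1 + j14 Ω
Γ_s = (Z_in − Z_s)/(Z_in + Z_s) = (-23.9 + j14)/(76.1 + j14), |Γ_s| = 0.358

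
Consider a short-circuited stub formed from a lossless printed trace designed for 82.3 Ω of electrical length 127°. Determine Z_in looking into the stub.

tan(βl) = -1.33
For a short-circuited stub, Z_in = jZ_0·tan(βl)

Z_in ≈ −j109 Ω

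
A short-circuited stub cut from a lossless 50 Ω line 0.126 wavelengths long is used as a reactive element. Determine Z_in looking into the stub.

Z_in ≈ +j50.6 Ω

βl = 2π × 0.126 = 45.4°
tan(βl) = 1.01
For a short-circuited stub, Z_in = jZ_0·tan(βl)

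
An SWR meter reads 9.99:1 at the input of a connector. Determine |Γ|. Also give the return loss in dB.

|Γ| = (S − 1)/(S + 1) = (9.99 − 1)/(9.99 + 1) = 8.99/11
RL = −20·log₁₀|Γ| = −20·log₁₀(0.818)

|Γ| ≈ 0.818; return loss ≈ 1.74 dB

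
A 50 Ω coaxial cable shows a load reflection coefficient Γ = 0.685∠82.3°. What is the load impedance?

Z_L = Z_0·(1 + Γ)/(1 − Γ) = 50·(1.09 + j0.679)/(0.908 − j0.679)

Z_L ≈ 20.6 + j52.8 Ω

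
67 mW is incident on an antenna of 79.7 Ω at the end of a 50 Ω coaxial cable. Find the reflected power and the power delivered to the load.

P_reflected ≈ 3.51 mW; P_delivered ≈ 63.5 mW

Γ = (79.7 − 50)/(79.7 + 50) = 0.229
|Γ|² = 0.0524
P_refl = |Γ|²·P_inc = 3.51 mW, P_del = (1 − |Γ|²)·P_inc = 63.5 mW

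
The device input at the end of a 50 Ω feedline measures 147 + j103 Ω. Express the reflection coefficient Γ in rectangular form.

Γ ≈ 0.601 + j0.208

Γ = (Z_L − Z_0)/(Z_L + Z_0) = (97 + j103)/(197 + j103)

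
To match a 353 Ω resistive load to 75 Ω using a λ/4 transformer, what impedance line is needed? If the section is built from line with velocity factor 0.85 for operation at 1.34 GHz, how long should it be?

Z_qwt ≈ 163 Ω; length ≈ 4.76 cm

Z_qwt = √(Z_0·R_L) = √(75 × 353) = √26480
λ = 0.85·c/f = 0.19 m, so l = λ/4 = 0.0476 m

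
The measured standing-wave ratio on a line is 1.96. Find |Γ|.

|Γ| = (S − 1)/(S + 1) = (1.96 − 1)/(1.96 + 1) = 0.96/2.96

|Γ| ≈ 0.324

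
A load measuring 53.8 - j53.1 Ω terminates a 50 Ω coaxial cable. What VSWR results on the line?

Γ = (Z_L − Z_0)/(Z_L + Z_0) = (3.8 − j53.1)/(103.8 − j53.1)
|Γ| = 53.2/117 = 0.457
VSWR = (1 + |Γ|)/(1 − |Γ|) = 1.46/0.543

VSWR ≈ 2.68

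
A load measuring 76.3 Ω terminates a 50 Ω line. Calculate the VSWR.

VSWR ≈ 1.53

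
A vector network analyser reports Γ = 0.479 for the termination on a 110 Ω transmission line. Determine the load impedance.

Z_L = Z_0·(1 + Γ)/(1 − Γ) = 110·(1.48)/(0.521)

Z_L ≈ 312 Ω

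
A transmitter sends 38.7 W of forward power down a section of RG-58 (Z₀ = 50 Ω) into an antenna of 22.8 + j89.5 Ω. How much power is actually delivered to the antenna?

P_delivered ≈ 13.3 W

|Γ| = |(-27.2 + j89.5)/(72.8 + j89.5)| = 0.811
|Γ|² = 0.657
P_refl = |Γ|²·P_inc = 25.4 W, P_del = (1 − |Γ|²)·P_inc = 13.3 W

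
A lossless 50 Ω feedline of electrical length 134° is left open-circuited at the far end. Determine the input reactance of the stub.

X_in ≈ 48.3 Ω (inductive)

tan(βl) = -1.04
For an open-circuited stub, Z_in = −jZ_0·cot(βl) = −jZ_0/tan(βl)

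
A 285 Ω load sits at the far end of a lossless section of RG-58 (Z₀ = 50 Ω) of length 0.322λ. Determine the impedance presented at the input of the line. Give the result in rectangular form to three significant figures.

βl = 2π × 0.322 = 116°
tan(βl) = tan(116°) = -2.06
Z_in = Z_0·(Z_L + jZ_0·tanβl)/(Z_0 + jZ_L·tanβl)
     = 50·(285 − j103)/(50 − j586)

Z_in ≈ 10.8 + j23.4 Ω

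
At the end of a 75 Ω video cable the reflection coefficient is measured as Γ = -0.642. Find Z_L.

Z_L = Z_0·(1 + Γ)/(1 − Γ) = 75·(0.358)/(1.64)

Z_L ≈ 16.4 Ω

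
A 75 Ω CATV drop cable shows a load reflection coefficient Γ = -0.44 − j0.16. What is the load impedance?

Z_L = Z_0·(1 + Γ)/(1 − Γ) = 75·(0.56 − j0.16)/(1.44 + j0.16)

Z_L ≈ 27.9 − j11.4 Ω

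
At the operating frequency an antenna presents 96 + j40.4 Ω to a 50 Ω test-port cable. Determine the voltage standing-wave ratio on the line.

Γ = (Z_L − Z_0)/(Z_L + Z_0) = (46 + j40.4)/(146 + j40.4)
|Γ| = 61.2/151 = 0.404
VSWR = (1 + |Γ|)/(1 − |Γ|) = 1.4/0.596

VSWR ≈ 2.36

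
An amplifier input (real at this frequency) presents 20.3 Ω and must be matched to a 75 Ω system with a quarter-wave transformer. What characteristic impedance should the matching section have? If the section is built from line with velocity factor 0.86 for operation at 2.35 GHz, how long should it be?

Z_qwt ≈ 39 Ω; length ≈ 2.74 cm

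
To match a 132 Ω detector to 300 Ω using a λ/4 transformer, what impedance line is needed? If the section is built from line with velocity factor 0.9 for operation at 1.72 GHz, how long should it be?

Z_qwt ≈ 199 Ω; length ≈ 3.92 cm

Z_qwt = √(Z_0·R_L) = √(300 × 132) = √39600
λ = 0.9·c/f = 0.157 m, so l = λ/4 = 0.0392 m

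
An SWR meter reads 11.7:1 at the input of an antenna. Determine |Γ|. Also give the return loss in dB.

|Γ| = (S − 1)/(S + 1) = (11.7 − 1)/(11.7 + 1) = 10.7/12.7
RL = −20·log₁₀|Γ| = −20·log₁₀(0.843)

|Γ| ≈ 0.843; return loss ≈ 1.49 dB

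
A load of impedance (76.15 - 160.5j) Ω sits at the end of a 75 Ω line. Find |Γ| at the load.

|Γ| ≈ 0.728

Γ = (Z_L − Z_0)/(Z_L + Z_0) = (1.15 − j160.5)/(151.2 − j160.5)
|Γ| = 161/220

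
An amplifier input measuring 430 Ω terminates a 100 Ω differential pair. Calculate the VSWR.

VSWR ≈ 4.3

Γ = (430 − 100)/(430 + 100) = 0.623
VSWR = (1 + 0.623)/(1 − 0.623)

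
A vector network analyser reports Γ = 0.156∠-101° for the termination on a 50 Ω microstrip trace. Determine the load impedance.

Z_L ≈ 45 − j14.1 Ω

Z_L = Z_0·(1 + Γ)/(1 − Γ) = 50·(0.97 − j0.153)/(1.03 + j0.153)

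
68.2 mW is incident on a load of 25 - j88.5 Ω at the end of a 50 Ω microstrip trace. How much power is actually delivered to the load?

|Γ| = |(-25 − j88.5)/(75 − j88.5)| = 0.793
|Γ|² = 0.628
P_refl = |Γ|²·P_inc = 42.9 mW, P_del = (1 − |Γ|²)·P_inc = 25.3 mW

P_delivered ≈ 25.3 mW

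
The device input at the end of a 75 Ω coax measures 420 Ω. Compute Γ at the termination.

Γ = (Z_L − Z_0)/(Z_L + Z_0) = (420 − 75)/(420 + 75) = 345/495

Γ = 0.697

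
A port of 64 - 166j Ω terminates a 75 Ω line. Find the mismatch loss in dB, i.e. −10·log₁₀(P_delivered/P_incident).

Γ = (-11 − j166)/(139 − j166), |Γ| = 0.768
|Γ|² = 0.59, so P_del/P_inc = 1 − |Γ|² = 0.41
ML = −10·log₁₀(1 − |Γ|²)

mismatch loss ≈ 3.88 dB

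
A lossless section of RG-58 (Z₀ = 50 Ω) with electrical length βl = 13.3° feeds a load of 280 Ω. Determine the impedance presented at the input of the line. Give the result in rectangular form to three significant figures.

tan(βl) = tan(13.3°) = 0.236
Z_in = Z_0·(Z_L + jZ_0·tanβl)/(Z_0 + jZ_L·tanβl)
     = 50·(280 + j11.8)/(50 + j66.2)

Z_in ≈ 107 − j130 Ω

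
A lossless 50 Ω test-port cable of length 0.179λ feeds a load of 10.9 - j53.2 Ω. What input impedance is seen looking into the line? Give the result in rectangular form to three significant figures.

βl = 2π × 0.179 = 64.4°
tan(βl) = tan(64.4°) = 2.09
Z_in = Z_0·(Z_L + jZ_0·tanβl)/(Z_0 + jZ_L·tanβl)
     = 50·(10.9 + j51.3)/(161 + j22.8)

Z_in ≈ 5.52 + j15.1 Ω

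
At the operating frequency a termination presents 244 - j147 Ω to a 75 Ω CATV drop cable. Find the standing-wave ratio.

Γ = (Z_L − Z_0)/(Z_L + Z_0) = (169 − j147)/(319 − j147)
|Γ| = 224/351 = 0.638
VSWR = (1 + |Γ|)/(1 − |Γ|) = 1.64/0.362

VSWR ≈ 4.52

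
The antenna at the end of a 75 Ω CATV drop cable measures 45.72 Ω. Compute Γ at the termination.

Γ = (Z_L − Z_0)/(Z_L + Z_0) = (45.72 − 75)/(45.72 + 75) = -29.28/120.7

Γ = -0.243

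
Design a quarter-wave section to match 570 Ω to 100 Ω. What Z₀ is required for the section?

Z_qwt = √(Z_0·R_L) = √(100 × 570) = √57000

Z_qwt ≈ 239 Ω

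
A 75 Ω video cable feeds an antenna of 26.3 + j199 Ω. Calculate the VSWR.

VSWR ≈ 23.2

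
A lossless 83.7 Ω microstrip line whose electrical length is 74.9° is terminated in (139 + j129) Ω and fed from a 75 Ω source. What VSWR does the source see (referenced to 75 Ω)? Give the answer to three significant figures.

VSWR ≈ 3.28

tan(βl) = 3.71
Z_in = Z_0·(Z_L + jZ_0·tanβl)/(Z_0 + jZ_L·tanβl) = 34.1 − j48.7 Ω
Γ_s = (Z_in − Z_s)/(Z_in + Z_s) = (-40.9 − j48.7)/(109 − j48.7), |Γ_s| = 0.532
VSWR = (1 + |Γ_s|)/(1 − |Γ_s|)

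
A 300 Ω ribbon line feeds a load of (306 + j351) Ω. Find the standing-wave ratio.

VSWR ≈ 3.01

Γ = (Z_L − Z_0)/(Z_L + Z_0) = (6 + j351)/(606 + j351)
|Γ| = 351/700 = 0.501
VSWR = (1 + |Γ|)/(1 − |Γ|) = 1.5/0.499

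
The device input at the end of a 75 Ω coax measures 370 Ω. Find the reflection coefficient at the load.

Γ = (Z_L − Z_0)/(Z_L + Z_0) = (370 − 75)/(370 + 75) = 295/445

Γ = 0.663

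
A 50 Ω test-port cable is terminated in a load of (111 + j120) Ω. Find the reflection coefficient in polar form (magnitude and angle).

Γ ≈ 0.67 ∠ 26.4°

Γ = (Z_L − Z_0)/(Z_L + Z_0) = (61 + j120)/(161 + j120)
|Γ| = 135/201 = 0.67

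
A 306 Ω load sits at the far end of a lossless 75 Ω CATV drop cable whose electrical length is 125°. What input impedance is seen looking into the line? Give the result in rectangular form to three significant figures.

tan(βl) = tan(125°) = -1.43
Z_in = Z_0·(Z_L + jZ_0·tanβl)/(Z_0 + jZ_L·tanβl)
     = 75·(306 − j107)/(75 − j437)

Z_in ≈ 26.6 + j47.9 Ω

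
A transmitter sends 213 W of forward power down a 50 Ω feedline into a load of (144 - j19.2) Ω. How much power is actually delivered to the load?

|Γ| = |(94 − j19.2)/(194 − j19.2)| = 0.492
|Γ|² = 0.242
P_refl = |Γ|²·P_inc = 51.6 W, P_del = (1 − |Γ|²)·P_inc = 161 W

P_delivered ≈ 161 W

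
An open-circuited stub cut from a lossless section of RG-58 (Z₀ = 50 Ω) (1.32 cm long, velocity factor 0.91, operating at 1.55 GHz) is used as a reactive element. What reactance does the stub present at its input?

λ = v/f = 0.91·c / 1.55 GHz = 0.176 m
βl = 2π·l/λ = 2π × 0.0749 = 27°
tan(βl) = 0.509
For an open-circuited stub, Z_in = −jZ_0·cot(βl) = −jZ_0/tan(βl)

X_in ≈ -98.2 Ω (capacitive)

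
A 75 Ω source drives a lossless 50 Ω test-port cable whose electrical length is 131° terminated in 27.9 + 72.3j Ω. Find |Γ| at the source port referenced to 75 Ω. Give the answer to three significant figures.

tan(βl) = -1.15
Z_in = Z_0·(Z_L + jZ_0·tanβl)/(Z_0 + jZ_L·tanβl) = 8.64 + j7.63 Ω
Γ_s = (Z_in − Z_s)/(Z_in + Z_s) = (-66.4 + j7.63)/(83.6 + j7.63), |Γ_s| = 0.795

|Γ| ≈ 0.795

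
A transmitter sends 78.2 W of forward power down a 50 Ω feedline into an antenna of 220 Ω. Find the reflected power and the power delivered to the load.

P_reflected ≈ 31 W; P_delivered ≈ 47.2 W

Γ = (220 − 50)/(220 + 50) = 0.63
|Γ|² = 0.396
P_refl = |Γ|²·P_inc = 31 W, P_del = (1 − |Γ|²)·P_inc = 47.2 W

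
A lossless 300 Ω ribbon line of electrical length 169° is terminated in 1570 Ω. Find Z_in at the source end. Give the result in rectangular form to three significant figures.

tan(βl) = tan(169°) = -0.194
Z_in = Z_0·(Z_L + jZ_0·tanβl)/(Z_0 + jZ_L·tanβl)
     = 300·(1570 − j58.3)/(300 − j305)

Z_in ≈ 801 + j756 Ω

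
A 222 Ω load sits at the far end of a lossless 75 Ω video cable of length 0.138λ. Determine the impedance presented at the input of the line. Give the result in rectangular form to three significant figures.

βl = 2π × 0.138 = 49.7°
tan(βl) = tan(49.7°) = 1.18
Z_in = Z_0·(Z_L + jZ_0·tanβl)/(Z_0 + jZ_L·tanβl)
     = 75·(222 + j88.4)/(75 + j262)

Z_in ≈ 40.3 − j52.1 Ω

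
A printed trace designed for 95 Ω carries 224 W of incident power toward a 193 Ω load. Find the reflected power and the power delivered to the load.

P_reflected ≈ 25.9 W; P_delivered ≈ 198 W

Γ = (193 − 95)/(193 + 95) = 0.34
|Γ|² = 0.116
P_refl = |Γ|²·P_inc = 25.9 W, P_del = (1 − |Γ|²)·P_inc = 198 W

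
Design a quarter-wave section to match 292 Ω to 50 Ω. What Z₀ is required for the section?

Z_qwt = √(Z_0·R_L) = √(50 × 292) = √14600

Z_qwt ≈ 121 Ω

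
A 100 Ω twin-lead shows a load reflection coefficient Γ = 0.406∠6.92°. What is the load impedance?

Z_L = Z_0·(1 + Γ)/(1 − Γ) = 100·(1.4 + j0.0489)/(0.597 − j0.0489)

Z_L ≈ 233 + j27.3 Ω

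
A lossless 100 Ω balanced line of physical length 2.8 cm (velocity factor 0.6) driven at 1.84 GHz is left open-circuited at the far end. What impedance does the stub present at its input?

Z_in ≈ +j23.2 Ω

λ = v/f = 0.6·c / 1.84 GHz = 0.0978 m
βl = 2π·l/λ = 2π × 0.286 = 103°
tan(βl) = -4.32
For an open-circuited stub, Z_in = −jZ_0·cot(βl) = −jZ_0/tan(βl)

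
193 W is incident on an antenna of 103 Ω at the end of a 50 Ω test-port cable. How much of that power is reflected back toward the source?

Γ = (103 − 50)/(103 + 50) = 0.346
|Γ|² = 0.12
P_refl = |Γ|²·P_inc = 23.2 W, P_del = (1 − |Γ|²)·P_inc = 170 W

P_reflected ≈ 23.2 W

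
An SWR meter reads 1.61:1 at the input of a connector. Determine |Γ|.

|Γ| = (S − 1)/(S + 1) = (1.61 − 1)/(1.61 + 1) = 0.61/2.61

|Γ| ≈ 0.234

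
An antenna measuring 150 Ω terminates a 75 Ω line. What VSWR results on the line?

Γ = (150 − 75)/(150 + 75) = 0.333
VSWR = (1 + 0.333)/(1 − 0.333)

VSWR ≈ 2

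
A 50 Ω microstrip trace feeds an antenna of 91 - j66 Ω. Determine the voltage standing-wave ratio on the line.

Γ = (Z_L − Z_0)/(Z_L + Z_0) = (41 − j66)/(141 − j66)
|Γ| = 77.7/156 = 0.499
VSWR = (1 + |Γ|)/(1 − |Γ|) = 1.5/0.501

VSWR ≈ 2.99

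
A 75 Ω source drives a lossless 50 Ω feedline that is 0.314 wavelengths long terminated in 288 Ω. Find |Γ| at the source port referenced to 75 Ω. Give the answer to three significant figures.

|Γ| ≈ 0.776

βl = 2π × 0.314 = 113°
tan(βl) = -2.35
Z_in = Z_0·(Z_L + jZ_0·tanβl)/(Z_0 + jZ_L·tanβl) = 10.2 + j20.5 Ω
Γ_s = (Z_in − Z_s)/(Z_in + Z_s) = (-64.8 + j20.5)/(85.2 + j20.5), |Γ_s| = 0.776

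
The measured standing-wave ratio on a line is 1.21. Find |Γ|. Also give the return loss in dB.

|Γ| ≈ 0.095; return loss ≈ 20.4 dB

|Γ| = (S − 1)/(S + 1) = (1.21 − 1)/(1.21 + 1) = 0.21/2.21
RL = −20·log₁₀|Γ| = −20·log₁₀(0.095)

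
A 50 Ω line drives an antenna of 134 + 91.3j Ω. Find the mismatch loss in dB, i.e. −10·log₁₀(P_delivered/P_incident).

Γ = (84 + j91.3)/(184 + j91.3), |Γ| = 0.604
|Γ|² = 0.365, so P_del/P_inc = 1 − |Γ|² = 0.635
ML = −10·log₁₀(1 − |Γ|²)

mismatch loss ≈ 1.97 dB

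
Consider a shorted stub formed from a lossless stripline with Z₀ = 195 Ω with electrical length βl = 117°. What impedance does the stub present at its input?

Z_in ≈ −j383 Ω

tan(βl) = -1.96
For a shorted stub, Z_in = jZ_0·tan(βl)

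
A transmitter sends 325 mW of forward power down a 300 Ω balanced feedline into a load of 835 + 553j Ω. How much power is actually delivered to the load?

|Γ| = |(535 + j553)/(1135 + j553)| = 0.609
|Γ|² = 0.371
P_refl = |Γ|²·P_inc = 121 mW, P_del = (1 − |Γ|²)·P_inc = 204 mW

P_delivered ≈ 204 mW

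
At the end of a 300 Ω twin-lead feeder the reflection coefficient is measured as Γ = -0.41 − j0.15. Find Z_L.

Z_L = Z_0·(1 + Γ)/(1 − Γ) = 300·(0.59 − j0.15)/(1.41 + j0.15)

Z_L ≈ 121 − j44.8 Ω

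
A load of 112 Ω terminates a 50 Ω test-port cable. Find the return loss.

RL ≈ 8.34 dB

Γ = (112 − 50)/(112 + 50) = 0.383
RL = −20·log₁₀|Γ| = −20·log₁₀(0.383)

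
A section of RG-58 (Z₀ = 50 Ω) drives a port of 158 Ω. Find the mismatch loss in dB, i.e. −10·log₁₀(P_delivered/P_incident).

mismatch loss ≈ 1.36 dB

Γ = (158 − 50)/(158 + 50) = 0.519
|Γ|² = 0.27, so P_del/P_inc = 1 − |Γ|² = 0.73
ML = −10·log₁₀(1 − |Γ|²)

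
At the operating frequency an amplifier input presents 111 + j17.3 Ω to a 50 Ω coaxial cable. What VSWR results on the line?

Γ = (Z_L − Z_0)/(Z_L + Z_0) = (61 + j17.3)/(161 + j17.3)
|Γ| = 63.4/162 = 0.392
VSWR = (1 + |Γ|)/(1 − |Γ|) = 1.39/0.608

VSWR ≈ 2.29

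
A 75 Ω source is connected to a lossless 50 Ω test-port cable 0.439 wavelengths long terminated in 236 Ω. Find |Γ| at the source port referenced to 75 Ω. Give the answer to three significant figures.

|Γ| ≈ 0.576

βl = 2π × 0.439 = 158°
tan(βl) = -0.403
Z_in = Z_0·(Z_L + jZ_0·tanβl)/(Z_0 + jZ_L·tanβl) = 59.4 + j92.8 Ω
Γ_s = (Z_in − Z_s)/(Z_in + Z_s) = (-15.6 + j92.8)/(134 + j92.8), |Γ_s| = 0.576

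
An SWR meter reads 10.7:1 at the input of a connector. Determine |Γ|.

|Γ| = (S − 1)/(S + 1) = (10.7 − 1)/(10.7 + 1) = 9.7/11.7

|Γ| ≈ 0.829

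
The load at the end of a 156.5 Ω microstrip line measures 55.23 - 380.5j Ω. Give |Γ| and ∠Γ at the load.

Γ ≈ 0.904 ∠ -44°

Γ = (Z_L − Z_0)/(Z_L + Z_0) = (-101.3 − j380.5)/(211.7 − j380.5)
|Γ| = 394/435 = 0.904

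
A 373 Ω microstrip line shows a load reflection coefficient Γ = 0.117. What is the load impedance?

Z_L = Z_0·(1 + Γ)/(1 − Γ) = 373·(1.12)/(0.883)

Z_L ≈ 472 Ω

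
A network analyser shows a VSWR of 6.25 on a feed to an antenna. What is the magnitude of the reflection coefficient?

|Γ| ≈ 0.724

|Γ| = (S − 1)/(S + 1) = (6.25 − 1)/(6.25 + 1) = 5.25/7.25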